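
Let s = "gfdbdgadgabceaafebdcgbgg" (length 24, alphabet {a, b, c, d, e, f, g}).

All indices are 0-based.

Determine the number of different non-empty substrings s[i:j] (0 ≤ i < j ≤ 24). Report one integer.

279

rank | idx | suffix
   0 |  13 | aafebdcgbgg
   1 |   9 | abceaafebdcgbgg
   2 |   6 | adgabceaafebdcgbgg
   3 |  14 | afebdcgbgg
   4 |  10 | bceaafebdcgbgg
   5 |  17 | bdcgbgg
   6 |   3 | bdgadgabceaafebdcgbgg
   7 |  21 | bgg
   8 |  11 | ceaafebdcgbgg
   9 |  19 | cgbgg
  10 |   2 | dbdgadgabceaafebdcgbgg
  11 |  18 | dcgbgg
  12 |   7 | dgabceaafebdcgbgg
  13 |   4 | dgadgabceaafebdcgbgg
  14 |  12 | eaafebdcgbgg
  15 |  16 | ebdcgbgg
  16 |   1 | fdbdgadgabceaafebdcgbgg
  17 |  15 | febdcgbgg
  18 |  23 | g
  19 |   8 | gabceaafebdcgbgg
  20 |   5 | gadgabceaafebdcgbgg
  21 |  20 | gbgg
  22 |   0 | gfdbdgadgabceaafebdcgbgg
  23 |  22 | gg

SA = [13, 9, 6, 14, 10, 17, 3, 21, 11, 19, 2, 18, 7, 4, 12, 16, 1, 15, 23, 8, 5, 20, 0, 22]
i: (SA[i-1],SA[i]) lcp shared
  1: (13,9) 1 'a'
  2: (9,6) 1 'a'
  3: (6,14) 1 'a'
  4: (14,10) 0 ''
  5: (10,17) 1 'b'
  6: (17,3) 2 'bd'
  7: (3,21) 1 'b'
  8: (21,11) 0 ''
  9: (11,19) 1 'c'
  10: (19,2) 0 ''
  11: (2,18) 1 'd'
  12: (18,7) 1 'd'
  13: (7,4) 3 'dga'
  14: (4,12) 0 ''
  15: (12,16) 1 'e'
  16: (16,1) 0 ''
  17: (1,15) 1 'f'
  18: (15,23) 0 ''
  19: (23,8) 1 'g'
  20: (8,5) 2 'ga'
  21: (5,20) 1 'g'
  22: (20,0) 1 'g'
  23: (0,22) 1 'g'

n(n+1)/2 = 24·25/2 = 300
Σ LCP = 0 + 1 + 1 + 1 + 0 + 1 + 2 + 1 + 0 + 1 + 0 + 1 + 1 + 3 + 0 + 1 + 0 + 1 + 0 + 1 + 2 + 1 + 1 + 1 = 21
distinct = 300 − 21 = 279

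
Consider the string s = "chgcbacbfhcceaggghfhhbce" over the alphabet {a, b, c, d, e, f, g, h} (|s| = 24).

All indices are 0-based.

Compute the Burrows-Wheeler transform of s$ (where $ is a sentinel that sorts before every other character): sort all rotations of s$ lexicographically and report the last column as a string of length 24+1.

ebechcgahbc$ccbhhagghfgcf

rank  rotation                   last
    0  $chgcbacbfhcceaggghfhhbce  e
    1  acbfhcceaggghfhhbce$chgcb  b
    2  aggghfhhbce$chgcbacbfhcce  e
    3  bacbfhcceaggghfhhbce$chgc  c
    4  bce$chgcbacbfhcceaggghfhh  h
    5  bfhcceaggghfhhbce$chgcbac  c
    6  cbacbfhcceaggghfhhbce$chg  g
    7  cbfhcceaggghfhhbce$chgcba  a
    8  cceaggghfhhbce$chgcbacbfh  h
    9  ce$chgcbacbfhcceaggghfhhb  b
   10  ceaggghfhhbce$chgcbacbfhc  c
   11  chgcbacbfhcceaggghfhhbce$  $
   12  e$chgcbacbfhcceaggghfhhbc  c
   13  eaggghfhhbce$chgcbacbfhcc  c
   14  fhcceaggghfhhbce$chgcbacb  b
   15  fhhbce$chgcbacbfhcceagggh  h
   16  gcbacbfhcceaggghfhhbce$ch  h
   17  ggghfhhbce$chgcbacbfhccea  a
   18  gghfhhbce$chgcbacbfhcceag  g
   19  ghfhhbce$chgcbacbfhcceagg  g
   20  hbce$chgcbacbfhcceaggghfh  h
   21  hcceaggghfhhbce$chgcbacbf  f
   22  hfhhbce$chgcbacbfhcceaggg  g
   23  hgcbacbfhcceaggghfhhbce$c  c
   24  hhbce$chgcbacbfhcceaggghf  f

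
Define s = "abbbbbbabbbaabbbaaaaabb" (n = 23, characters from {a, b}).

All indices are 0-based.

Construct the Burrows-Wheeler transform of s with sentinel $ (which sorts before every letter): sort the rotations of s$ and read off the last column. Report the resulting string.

bbaaabaab$bbbbabbbaabbba

rank  rotation                  last
    0  $abbbbbbabbbaabbbaaaaabb  b
    1  aaaaabb$abbbbbbabbbaabbb  b
    2  aaaabb$abbbbbbabbbaabbba  a
    3  aaabb$abbbbbbabbbaabbbaa  a
    4  aabb$abbbbbbabbbaabbbaaa  a
    5  aabbbaaaaabb$abbbbbbabbb  b
    6  abb$abbbbbbabbbaabbbaaaa  a
    7  abbbaaaaabb$abbbbbbabbba  a
    8  abbbaabbbaaaaabb$abbbbbb  b
    9  abbbbbbabbbaabbbaaaaabb$  $
   10  b$abbbbbbabbbaabbbaaaaab  b
   11  baaaaabb$abbbbbbabbbaabb  b
   12  baabbbaaaaabb$abbbbbbabb  b
   13  babbbaabbbaaaaabb$abbbbb  b
   14  bb$abbbbbbabbbaabbbaaaaa  a
   15  bbaaaaabb$abbbbbbabbbaab  b
   16  bbaabbbaaaaabb$abbbbbbab  b
   17  bbabbbaabbbaaaaabb$abbbb  b
   18  bbbaaaaabb$abbbbbbabbbaa  a
   19  bbbaabbbaaaaabb$abbbbbba  a
   20  bbbabbbaabbbaaaaabb$abbb  b
   21  bbbbabbbaabbbaaaaabb$abb  b
   22  bbbbbabbbaabbbaaaaabb$ab  b
   23  bbbbbbabbbaabbbaaaaabb$a  a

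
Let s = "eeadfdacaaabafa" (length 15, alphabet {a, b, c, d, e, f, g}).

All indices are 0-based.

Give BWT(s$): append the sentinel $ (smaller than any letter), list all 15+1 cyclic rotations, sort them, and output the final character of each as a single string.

rank  rotation          last
    0  $eeadfdacaaabafa  a
    1  a$eeadfdacaaabaf  f
    2  aaabafa$eeadfdac  c
    3  aabafa$eeadfdaca  a
    4  abafa$eeadfdacaa  a
    5  acaaabafa$eeadfd  d
    6  adfdacaaabafa$ee  e
    7  afa$eeadfdacaaab  b
    8  bafa$eeadfdacaaa  a
    9  caaabafa$eeadfda  a
   10  dacaaabafa$eeadf  f
   11  dfdacaaabafa$eea  a
   12  eadfdacaaabafa$e  e
   13  eeadfdacaaabafa$  $
   14  fa$eeadfdacaaaba  a
   15  fdacaaabafa$eead  d

afcaadebaafae$ad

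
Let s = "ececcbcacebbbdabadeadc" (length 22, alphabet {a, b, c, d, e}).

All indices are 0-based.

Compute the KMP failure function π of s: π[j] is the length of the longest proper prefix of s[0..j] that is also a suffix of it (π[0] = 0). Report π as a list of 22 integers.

π[0] = 0
j=1 s[j]='c': π[1]=0 (border '')
j=2 s[j]='e': π[2]=1 (border 'e')
j=3 s[j]='c': π[3]=2 (border 'ec')
j=4 s[j]='c': k: 2→0; π[4]=0 (border '')
j=5 s[j]='b': π[5]=0 (border '')
j=6 s[j]='c': π[6]=0 (border '')
j=7 s[j]='a': π[7]=0 (border '')
j=8 s[j]='c': π[8]=0 (border '')
j=9 s[j]='e': π[9]=1 (border 'e')
j=10 s[j]='b': k: 1→0; π[10]=0 (border '')
j=11 s[j]='b': π[11]=0 (border '')
j=12 s[j]='b': π[12]=0 (border '')
j=13 s[j]='d': π[13]=0 (border '')
j=14 s[j]='a': π[14]=0 (border '')
j=15 s[j]='b': π[15]=0 (border '')
j=16 s[j]='a': π[16]=0 (border '')
j=17 s[j]='d': π[17]=0 (border '')
j=18 s[j]='e': π[18]=1 (border 'e')
j=19 s[j]='a': k: 1→0; π[19]=0 (border '')
j=20 s[j]='d': π[20]=0 (border '')
j=21 s[j]='c': π[21]=0 (border '')

[0, 0, 1, 2, 0, 0, 0, 0, 0, 1, 0, 0, 0, 0, 0, 0, 0, 0, 1, 0, 0, 0]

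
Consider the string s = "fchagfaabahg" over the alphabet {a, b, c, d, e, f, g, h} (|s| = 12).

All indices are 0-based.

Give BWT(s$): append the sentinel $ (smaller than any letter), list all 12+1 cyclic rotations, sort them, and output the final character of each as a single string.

gfahbafg$haca

rank  rotation       last
    0  $fchagfaabahg  g
    1  aabahg$fchagf  f
    2  abahg$fchagfa  a
    3  agfaabahg$fch  h
    4  ahg$fchagfaab  b
    5  bahg$fchagfaa  a
    6  chagfaabahg$f  f
    7  faabahg$fchag  g
    8  fchagfaabahg$  $
    9  g$fchagfaabah  h
   10  gfaabahg$fcha  a
   11  hagfaabahg$fc  c
   12  hg$fchagfaaba  a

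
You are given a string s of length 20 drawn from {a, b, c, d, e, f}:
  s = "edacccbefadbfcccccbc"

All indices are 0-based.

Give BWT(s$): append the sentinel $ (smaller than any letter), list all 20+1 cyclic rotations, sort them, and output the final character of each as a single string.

cdfccdbcccccacfea$beb

rank  rotation               last
    0  $edacccbefadbfcccccbc  c
    1  acccbefadbfcccccbc$ed  d
    2  adbfcccccbc$edacccbef  f
    3  bc$edacccbefadbfccccc  c
    4  befadbfcccccbc$edaccc  c
    5  bfcccccbc$edacccbefad  d
    6  c$edacccbefadbfcccccb  b
    7  cbc$edacccbefadbfcccc  c
    8  cbefadbfcccccbc$edacc  c
    9  ccbc$edacccbefadbfccc  c
   10  ccbefadbfcccccbc$edac  c
   11  cccbc$edacccbefadbfcc  c
   12  cccbefadbfcccccbc$eda  a
   13  ccccbc$edacccbefadbfc  c
   14  cccccbc$edacccbefadbf  f
   15  dacccbefadbfcccccbc$e  e
   16  dbfcccccbc$edacccbefa  a
   17  edacccbefadbfcccccbc$  $
   18  efadbfcccccbc$edacccb  b
   19  fadbfcccccbc$edacccbe  e
   20  fcccccbc$edacccbefadb  b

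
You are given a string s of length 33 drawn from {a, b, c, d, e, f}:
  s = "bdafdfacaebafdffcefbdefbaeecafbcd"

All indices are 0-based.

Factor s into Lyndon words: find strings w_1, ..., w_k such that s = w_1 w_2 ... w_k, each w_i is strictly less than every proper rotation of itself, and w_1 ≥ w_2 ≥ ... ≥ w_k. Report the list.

["bd", "afdf", "acaebafdffcefbdefbaeecafbcd"]

emit factor 1: 'bd' (i=0, period=2)
emit factor 2: 'afdf' (i=2, period=4)
emit factor 3: 'acaebafdffcefbdefbaeecafbcd' (i=6, period=27)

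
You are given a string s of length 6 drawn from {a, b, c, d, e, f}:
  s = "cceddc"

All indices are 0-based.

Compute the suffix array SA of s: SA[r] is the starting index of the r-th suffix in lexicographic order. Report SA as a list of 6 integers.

[5, 0, 1, 4, 3, 2]

sorted suffixes:
  #0 SA[0]=5  'c'
  #1 SA[1]=0  'cceddc'
  #2 SA[2]=1  'ceddc'
  #3 SA[3]=4  'dc'
  #4 SA[4]=3  'ddc'
  #5 SA[5]=2  'eddc'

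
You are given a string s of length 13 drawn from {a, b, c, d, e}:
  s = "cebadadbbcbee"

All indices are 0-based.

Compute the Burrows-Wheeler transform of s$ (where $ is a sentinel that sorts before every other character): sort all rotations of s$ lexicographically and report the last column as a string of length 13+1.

rank  rotation        last
    0  $cebadadbbcbee  e
    1  adadbbcbee$ceb  b
    2  adbbcbee$cebad  d
    3  badadbbcbee$ce  e
    4  bbcbee$cebadad  d
    5  bcbee$cebadadb  b
    6  bee$cebadadbbc  c
    7  cbee$cebadadbb  b
    8  cebadadbbcbee$  $
    9  dadbbcbee$ceba  a
   10  dbbcbee$cebada  a
   11  e$cebadadbbcbe  e
   12  ebadadbbcbee$c  c
   13  ee$cebadadbbcb  b

ebdedbcb$aaecb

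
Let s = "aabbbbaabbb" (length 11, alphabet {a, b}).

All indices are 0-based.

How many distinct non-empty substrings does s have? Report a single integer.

sorted suffixes:
  #0 SA[0]=6  'aabbb'
  #1 SA[1]=0  'aabbbbaabbb'
  #2 SA[2]=7  'abbb'
  #3 SA[3]=1  'abbbbaabbb'
  #4 SA[4]=10  'b'
  #5 SA[5]=5  'baabbb'
  #6 SA[6]=9  'bb'
  #7 SA[7]=4  'bbaabbb'
  #8 SA[8]=8  'bbb'
  #9 SA[9]=3  'bbbaabbb'
  #10 SA[10]=2  'bbbbaabbb'

SA = [6, 0, 7, 1, 10, 5, 9, 4, 8, 3, 2]
i: (SA[i-1],SA[i]) lcp shared
  1: (6,0) 5 'aabbb'
  2: (0,7) 1 'a'
  3: (7,1) 4 'abbb'
  4: (1,10) 0 ''
  5: (10,5) 1 'b'
  6: (5,9) 1 'b'
  7: (9,4) 2 'bb'
  8: (4,8) 2 'bb'
  9: (8,3) 3 'bbb'
  10: (3,2) 3 'bbb'

n(n+1)/2 = 11·12/2 = 66
Σ LCP = 0 + 5 + 1 + 4 + 0 + 1 + 1 + 2 + 2 + 3 + 3 = 22
distinct = 66 − 22 = 44

44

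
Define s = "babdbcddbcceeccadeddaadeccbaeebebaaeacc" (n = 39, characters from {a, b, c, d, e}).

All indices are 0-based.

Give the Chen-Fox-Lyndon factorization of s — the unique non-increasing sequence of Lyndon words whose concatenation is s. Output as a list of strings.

emit factor 1: 'b' (i=0, period=1)
emit factor 2: 'abdbcddbcceeccadedd' (i=1, period=19)
emit factor 3: 'aadeccbaeebebaaeacc' (i=20, period=19)

["b", "abdbcddbcceeccadedd", "aadeccbaeebebaaeacc"]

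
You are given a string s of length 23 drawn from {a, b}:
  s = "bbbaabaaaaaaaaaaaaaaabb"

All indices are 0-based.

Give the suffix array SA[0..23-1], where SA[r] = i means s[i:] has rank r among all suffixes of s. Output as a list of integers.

rank | idx | suffix
   0 |   6 | aaaaaaaaaaaaaaabb
   1 |   7 | aaaaaaaaaaaaaabb
   2 |   8 | aaaaaaaaaaaaabb
   3 |   9 | aaaaaaaaaaaabb
   4 |  10 | aaaaaaaaaaabb
   5 |  11 | aaaaaaaaaabb
   6 |  12 | aaaaaaaaabb
   7 |  13 | aaaaaaaabb
   8 |  14 | aaaaaaabb
   9 |  15 | aaaaaabb
  10 |  16 | aaaaabb
  11 |  17 | aaaabb
  12 |  18 | aaabb
  13 |   3 | aabaaaaaaaaaaaaaaabb
  14 |  19 | aabb
  15 |   4 | abaaaaaaaaaaaaaaabb
  16 |  20 | abb
  17 |  22 | b
  18 |   5 | baaaaaaaaaaaaaaabb
  19 |   2 | baabaaaaaaaaaaaaaaabb
  20 |  21 | bb
  21 |   1 | bbaabaaaaaaaaaaaaaaabb
  22 |   0 | bbbaabaaaaaaaaaaaaaaabb

[6, 7, 8, 9, 10, 11, 12, 13, 14, 15, 16, 17, 18, 3, 19, 4, 20, 22, 5, 2, 21, 1, 0]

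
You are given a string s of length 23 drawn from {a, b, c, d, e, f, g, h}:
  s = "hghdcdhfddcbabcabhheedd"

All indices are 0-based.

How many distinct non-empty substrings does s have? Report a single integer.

rank | idx | suffix
   0 |  12 | abcabhheedd
   1 |  15 | abhheedd
   2 |  11 | babcabhheedd
   3 |  13 | bcabhheedd
   4 |  16 | bhheedd
   5 |  14 | cabhheedd
   6 |  10 | cbabcabhheedd
   7 |   4 | cdhfddcbabcabhheedd
   8 |  22 | d
   9 |   9 | dcbabcabhheedd
  10 |   3 | dcdhfddcbabcabhheedd
  11 |  21 | dd
  12 |   8 | ddcbabcabhheedd
  13 |   5 | dhfddcbabcabhheedd
  14 |  20 | edd
  15 |  19 | eedd
  16 |   7 | fddcbabcabhheedd
  17 |   1 | ghdcdhfddcbabcabhheedd
  18 |   2 | hdcdhfddcbabcabhheedd
  19 |  18 | heedd
  20 |   6 | hfddcbabcabhheedd
  21 |   0 | hghdcdhfddcbabcabhheedd
  22 |  17 | hheedd

SA = [12, 15, 11, 13, 16, 14, 10, 4, 22, 9, 3, 21, 8, 5, 20, 19, 7, 1, 2, 18, 6, 0, 17]
i: (SA[i-1],SA[i]) lcp shared
  1: (12,15) 2 'ab'
  2: (15,11) 0 ''
  3: (11,13) 1 'b'
  4: (13,16) 1 'b'
  5: (16,14) 0 ''
  6: (14,10) 1 'c'
  7: (10,4) 1 'c'
  8: (4,22) 0 ''
  9: (22,9) 1 'd'
  10: (9,3) 2 'dc'
  11: (3,21) 1 'd'
  12: (21,8) 2 'dd'
  13: (8,5) 1 'd'
  14: (5,20) 0 ''
  15: (20,19) 1 'e'
  16: (19,7) 0 ''
  17: (7,1) 0 ''
  18: (1,2) 0 ''
  19: (2,18) 1 'h'
  20: (18,6) 1 'h'
  21: (6,0) 1 'h'
  22: (0,17) 1 'h'

n(n+1)/2 = 23·24/2 = 276
Σ LCP = 0 + 2 + 0 + 1 + 1 + 0 + 1 + 1 + 0 + 1 + 2 + 1 + 2 + 1 + 0 + 1 + 0 + 0 + 0 + 1 + 1 + 1 + 1 = 18
distinct = 276 − 18 = 258

258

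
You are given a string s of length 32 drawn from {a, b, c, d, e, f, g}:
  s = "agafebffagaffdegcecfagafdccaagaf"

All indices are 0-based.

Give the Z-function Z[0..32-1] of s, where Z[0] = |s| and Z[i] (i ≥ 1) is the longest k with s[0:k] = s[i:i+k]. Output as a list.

Z[0]=32
i=1: outside box; Z[1]=0
i=2: outside box; Z[2]=1 extend→box=[2,3)
i=3: outside box; Z[3]=0
i=4: outside box; Z[4]=0
i=5: outside box; Z[5]=0
i=6: outside box; Z[6]=0
i=7: outside box; Z[7]=0
i=8: outside box; Z[8]=4 extend→box=[8,12)
i=9: min(r-i=3, Z[1]=0)=0; Z[9]=0
i=10: min(r-i=2, Z[2]=1)=1; Z[10]=1
i=11: min(r-i=1, Z[3]=0)=0; Z[11]=0
i=12: outside box; Z[12]=0
i=13: outside box; Z[13]=0
i=14: outside box; Z[14]=0
i=15: outside box; Z[15]=0
i=16: outside box; Z[16]=0
i=17: outside box; Z[17]=0
i=18: outside box; Z[18]=0
i=19: outside box; Z[19]=0
i=20: outside box; Z[20]=4 extend→box=[20,24)
i=21: min(r-i=3, Z[1]=0)=0; Z[21]=0
i=22: min(r-i=2, Z[2]=1)=1; Z[22]=1
i=23: min(r-i=1, Z[3]=0)=0; Z[23]=0
i=24: outside box; Z[24]=0
i=25: outside box; Z[25]=0
i=26: outside box; Z[26]=0
i=27: outside box; Z[27]=1 extend→box=[27,28)
i=28: outside box; Z[28]=4 extend→box=[28,32)
i=29: min(r-i=3, Z[1]=0)=0; Z[29]=0
i=30: min(r-i=2, Z[2]=1)=1; Z[30]=1
i=31: min(r-i=1, Z[3]=0)=0; Z[31]=0

[32, 0, 1, 0, 0, 0, 0, 0, 4, 0, 1, 0, 0, 0, 0, 0, 0, 0, 0, 0, 4, 0, 1, 0, 0, 0, 0, 1, 4, 0, 1, 0]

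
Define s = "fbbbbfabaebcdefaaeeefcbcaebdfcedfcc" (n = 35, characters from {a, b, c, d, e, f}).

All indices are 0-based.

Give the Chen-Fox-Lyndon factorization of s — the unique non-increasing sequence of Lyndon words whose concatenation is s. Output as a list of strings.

emit factor 1: 'f' (i=0, period=1)
emit factor 2: 'bbbbf' (i=1, period=5)
emit factor 3: 'abaebcdef' (i=6, period=9)
emit factor 4: 'aaeeefcbcaebdfcedfcc' (i=15, period=20)

["f", "bbbbf", "abaebcdef", "aaeeefcbcaebdfcedfcc"]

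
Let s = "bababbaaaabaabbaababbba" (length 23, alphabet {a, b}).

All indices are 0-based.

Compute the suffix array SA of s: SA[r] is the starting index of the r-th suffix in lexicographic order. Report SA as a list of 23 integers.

[22, 6, 7, 8, 15, 11, 9, 1, 16, 3, 12, 18, 21, 5, 14, 10, 0, 2, 17, 20, 4, 13, 19]

rank | idx | suffix
   0 |  22 | a
   1 |   6 | aaaabaabbaababbba
   2 |   7 | aaabaabbaababbba
   3 |   8 | aabaabbaababbba
   4 |  15 | aababbba
   5 |  11 | aabbaababbba
   6 |   9 | abaabbaababbba
   7 |   1 | ababbaaaabaabbaababbba
   8 |  16 | ababbba
   9 |   3 | abbaaaabaabbaababbba
  10 |  12 | abbaababbba
  11 |  18 | abbba
  12 |  21 | ba
  13 |   5 | baaaabaabbaababbba
  14 |  14 | baababbba
  15 |  10 | baabbaababbba
  16 |   0 | bababbaaaabaabbaababbba
  17 |   2 | babbaaaabaabbaababbba
  18 |  17 | babbba
  19 |  20 | bba
  20 |   4 | bbaaaabaabbaababbba
  21 |  13 | bbaababbba
  22 |  19 | bbba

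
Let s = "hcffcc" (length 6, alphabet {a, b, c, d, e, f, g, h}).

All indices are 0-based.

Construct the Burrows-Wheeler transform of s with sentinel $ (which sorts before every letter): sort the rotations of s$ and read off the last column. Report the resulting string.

rank  rotation last
    0  $hcffcc  c
    1  c$hcffc  c
    2  cc$hcff  f
    3  cffcc$h  h
    4  fcc$hcf  f
    5  ffcc$hc  c
    6  hcffcc$  $

ccfhfc$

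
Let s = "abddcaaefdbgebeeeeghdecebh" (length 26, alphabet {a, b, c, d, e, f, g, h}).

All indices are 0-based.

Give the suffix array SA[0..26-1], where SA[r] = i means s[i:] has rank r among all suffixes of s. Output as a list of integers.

[5, 0, 6, 1, 13, 10, 24, 4, 22, 9, 3, 2, 20, 12, 23, 21, 14, 15, 16, 7, 17, 8, 11, 18, 25, 19]

sorted suffixes:
  #0 SA[0]=5  'aaefdbgebeeeeghdecebh'
  #1 SA[1]=0  'abddcaaefdbgebeeeeghdecebh'
  #2 SA[2]=6  'aefdbgebeeeeghdecebh'
  #3 SA[3]=1  'bddcaaefdbgebeeeeghdecebh'
  #4 SA[4]=13  'beeeeghdecebh'
  #5 SA[5]=10  'bgebeeeeghdecebh'
  #6 SA[6]=24  'bh'
  #7 SA[7]=4  'caaefdbgebeeeeghdecebh'
  #8 SA[8]=22  'cebh'
  #9 SA[9]=9  'dbgebeeeeghdecebh'
  #10 SA[10]=3  'dcaaefdbgebeeeeghdecebh'
  #11 SA[11]=2  'ddcaaefdbgebeeeeghdecebh'
  #12 SA[12]=20  'decebh'
  #13 SA[13]=12  'ebeeeeghdecebh'
  #14 SA[14]=23  'ebh'
  #15 SA[15]=21  'ecebh'
  #16 SA[16]=14  'eeeeghdecebh'
  #17 SA[17]=15  'eeeghdecebh'
  #18 SA[18]=16  'eeghdecebh'
  #19 SA[19]=7  'efdbgebeeeeghdecebh'
  #20 SA[20]=17  'eghdecebh'
  #21 SA[21]=8  'fdbgebeeeeghdecebh'
  #22 SA[22]=11  'gebeeeeghdecebh'
  #23 SA[23]=18  'ghdecebh'
  #24 SA[24]=25  'h'
  #25 SA[25]=19  'hdecebh'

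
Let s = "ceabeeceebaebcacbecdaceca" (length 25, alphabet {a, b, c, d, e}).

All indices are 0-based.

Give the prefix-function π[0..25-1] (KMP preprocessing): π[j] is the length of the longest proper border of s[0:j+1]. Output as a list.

π[0] = 0
j=1 s[j]='e': π[1]=0 (border '')
j=2 s[j]='a': π[2]=0 (border '')
j=3 s[j]='b': π[3]=0 (border '')
j=4 s[j]='e': π[4]=0 (border '')
j=5 s[j]='e': π[5]=0 (border '')
j=6 s[j]='c': π[6]=1 (border 'c')
j=7 s[j]='e': π[7]=2 (border 'ce')
j=8 s[j]='e': k: 2→0; π[8]=0 (border '')
j=9 s[j]='b': π[9]=0 (border '')
j=10 s[j]='a': π[10]=0 (border '')
j=11 s[j]='e': π[11]=0 (border '')
j=12 s[j]='b': π[12]=0 (border '')
j=13 s[j]='c': π[13]=1 (border 'c')
j=14 s[j]='a': k: 1→0; π[14]=0 (border '')
j=15 s[j]='c': π[15]=1 (border 'c')
j=16 s[j]='b': k: 1→0; π[16]=0 (border '')
j=17 s[j]='e': π[17]=0 (border '')
j=18 s[j]='c': π[18]=1 (border 'c')
j=19 s[j]='d': k: 1→0; π[19]=0 (border '')
j=20 s[j]='a': π[20]=0 (border '')
j=21 s[j]='c': π[21]=1 (border 'c')
j=22 s[j]='e': π[22]=2 (border 'ce')
j=23 s[j]='c': k: 2→0; π[23]=1 (border 'c')
j=24 s[j]='a': k: 1→0; π[24]=0 (border '')

[0, 0, 0, 0, 0, 0, 1, 2, 0, 0, 0, 0, 0, 1, 0, 1, 0, 0, 1, 0, 0, 1, 2, 1, 0]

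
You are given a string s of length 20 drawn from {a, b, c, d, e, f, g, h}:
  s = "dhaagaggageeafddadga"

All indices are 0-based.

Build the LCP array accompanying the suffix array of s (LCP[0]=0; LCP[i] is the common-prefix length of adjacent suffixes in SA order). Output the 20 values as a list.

[0, 1, 1, 1, 1, 2, 2, 0, 1, 1, 1, 0, 1, 0, 0, 2, 3, 1, 1, 0]

rank | idx | suffix
   0 |  19 | a
   1 |   2 | aagaggageeafddadga
   2 |  16 | adga
   3 |  12 | afddadga
   4 |   3 | agaggageeafddadga
   5 |   8 | ageeafddadga
   6 |   5 | aggageeafddadga
   7 |  15 | dadga
   8 |  14 | ddadga
   9 |  17 | dga
  10 |   0 | dhaagaggageeafddadga
  11 |  11 | eafddadga
  12 |  10 | eeafddadga
  13 |  13 | fddadga
  14 |  18 | ga
  15 |   7 | gageeafddadga
  16 |   4 | gaggageeafddadga
  17 |   9 | geeafddadga
  18 |   6 | ggageeafddadga
  19 |   1 | haagaggageeafddadga

SA = [19, 2, 16, 12, 3, 8, 5, 15, 14, 17, 0, 11, 10, 13, 18, 7, 4, 9, 6, 1]
[i] adj suffixes → lcp
  [1] 19/2 → 1 ('a')
  [2] 2/16 → 1 ('a')
  [3] 16/12 → 1 ('a')
  [4] 12/3 → 1 ('a')
  [5] 3/8 → 2 ('ag')
  [6] 8/5 → 2 ('ag')
  [7] 5/15 → 0 ('')
  [8] 15/14 → 1 ('d')
  [9] 14/17 → 1 ('d')
  [10] 17/0 → 1 ('d')
  [11] 0/11 → 0 ('')
  [12] 11/10 → 1 ('e')
  [13] 10/13 → 0 ('')
  [14] 13/18 → 0 ('')
  [15] 18/7 → 2 ('ga')
  [16] 7/4 → 3 ('gag')
  [17] 4/9 → 1 ('g')
  [18] 9/6 → 1 ('g')
  [19] 6/1 → 0 ('')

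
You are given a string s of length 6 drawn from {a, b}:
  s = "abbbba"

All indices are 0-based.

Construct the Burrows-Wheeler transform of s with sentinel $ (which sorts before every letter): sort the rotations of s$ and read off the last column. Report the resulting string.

ab$bbba

rank  rotation last
    0  $abbbba  a
    1  a$abbbb  b
    2  abbbba$  $
    3  ba$abbb  b
    4  bba$abb  b
    5  bbba$ab  b
    6  bbbba$a  a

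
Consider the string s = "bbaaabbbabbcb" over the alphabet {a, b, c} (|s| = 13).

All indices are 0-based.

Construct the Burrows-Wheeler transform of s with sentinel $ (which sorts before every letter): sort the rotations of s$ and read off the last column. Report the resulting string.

bbaabcbb$baabb

rank  rotation        last
    0  $bbaaabbbabbcb  b
    1  aaabbbabbcb$bb  b
    2  aabbbabbcb$bba  a
    3  abbbabbcb$bbaa  a
    4  abbcb$bbaaabbb  b
    5  b$bbaaabbbabbc  c
    6  baaabbbabbcb$b  b
    7  babbcb$bbaaabb  b
    8  bbaaabbbabbcb$  $
    9  bbabbcb$bbaaab  b
   10  bbbabbcb$bbaaa  a
   11  bbcb$bbaaabbba  a
   12  bcb$bbaaabbbab  b
   13  cb$bbaaabbbabb  b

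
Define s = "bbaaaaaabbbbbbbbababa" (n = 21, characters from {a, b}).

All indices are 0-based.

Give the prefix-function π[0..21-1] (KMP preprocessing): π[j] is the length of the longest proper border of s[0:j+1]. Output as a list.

[0, 1, 0, 0, 0, 0, 0, 0, 1, 2, 2, 2, 2, 2, 2, 2, 3, 1, 0, 1, 0]

π[0] = 0
j=1 s[j]='b': π[1]=1 (border 'b')
j=2 s[j]='a': k: 1→0; π[2]=0 (border '')
j=3 s[j]='a': π[3]=0 (border '')
j=4 s[j]='a': π[4]=0 (border '')
j=5 s[j]='a': π[5]=0 (border '')
j=6 s[j]='a': π[6]=0 (border '')
j=7 s[j]='a': π[7]=0 (border '')
j=8 s[j]='b': π[8]=1 (border 'b')
j=9 s[j]='b': π[9]=2 (border 'bb')
j=10 s[j]='b': k: 2→1; π[10]=2 (border 'bb')
j=11 s[j]='b': k: 2→1; π[11]=2 (border 'bb')
j=12 s[j]='b': k: 2→1; π[12]=2 (border 'bb')
j=13 s[j]='b': k: 2→1; π[13]=2 (border 'bb')
j=14 s[j]='b': k: 2→1; π[14]=2 (border 'bb')
j=15 s[j]='b': k: 2→1; π[15]=2 (border 'bb')
j=16 s[j]='a': π[16]=3 (border 'bba')
j=17 s[j]='b': k: 3→0; π[17]=1 (border 'b')
j=18 s[j]='a': k: 1→0; π[18]=0 (border '')
j=19 s[j]='b': π[19]=1 (border 'b')
j=20 s[j]='a': k: 1→0; π[20]=0 (border '')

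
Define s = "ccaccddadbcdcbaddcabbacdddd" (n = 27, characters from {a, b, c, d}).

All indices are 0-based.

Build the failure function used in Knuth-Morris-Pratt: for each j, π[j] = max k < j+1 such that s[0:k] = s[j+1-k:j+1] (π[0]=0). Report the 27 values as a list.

π[0] = 0
j=1 s[j]='c': π[1]=1 (border 'c')
j=2 s[j]='a': k: 1→0; π[2]=0 (border '')
j=3 s[j]='c': π[3]=1 (border 'c')
j=4 s[j]='c': π[4]=2 (border 'cc')
j=5 s[j]='d': k: 2→1→0; π[5]=0 (border '')
j=6 s[j]='d': π[6]=0 (border '')
j=7 s[j]='a': π[7]=0 (border '')
j=8 s[j]='d': π[8]=0 (border '')
j=9 s[j]='b': π[9]=0 (border '')
j=10 s[j]='c': π[10]=1 (border 'c')
j=11 s[j]='d': k: 1→0; π[11]=0 (border '')
j=12 s[j]='c': π[12]=1 (border 'c')
j=13 s[j]='b': k: 1→0; π[13]=0 (border '')
j=14 s[j]='a': π[14]=0 (border '')
j=15 s[j]='d': π[15]=0 (border '')
j=16 s[j]='d': π[16]=0 (border '')
j=17 s[j]='c': π[17]=1 (border 'c')
j=18 s[j]='a': k: 1→0; π[18]=0 (border '')
j=19 s[j]='b': π[19]=0 (border '')
j=20 s[j]='b': π[20]=0 (border '')
j=21 s[j]='a': π[21]=0 (border '')
j=22 s[j]='c': π[22]=1 (border 'c')
j=23 s[j]='d': k: 1→0; π[23]=0 (border '')
j=24 s[j]='d': π[24]=0 (border '')
j=25 s[j]='d': π[25]=0 (border '')
j=26 s[j]='d': π[26]=0 (border '')

[0, 1, 0, 1, 2, 0, 0, 0, 0, 0, 1, 0, 1, 0, 0, 0, 0, 1, 0, 0, 0, 0, 1, 0, 0, 0, 0]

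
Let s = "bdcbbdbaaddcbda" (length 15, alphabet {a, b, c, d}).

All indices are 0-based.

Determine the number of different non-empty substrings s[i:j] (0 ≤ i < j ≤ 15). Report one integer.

rank→(start, suffix):
  0 → (14, 'a')
  1 → (7, 'aaddcbda')
  2 → (8, 'addcbda')
  3 → (6, 'baaddcbda')
  4 → (3, 'bbdbaaddcbda')
  5 → (12, 'bda')
  6 → (4, 'bdbaaddcbda')
  7 → (0, 'bdcbbdbaaddcbda')
  8 → (2, 'cbbdbaaddcbda')
  9 → (11, 'cbda')
  10 → (13, 'da')
  11 → (5, 'dbaaddcbda')
  12 → (1, 'dcbbdbaaddcbda')
  13 → (10, 'dcbda')
  14 → (9, 'ddcbda')

SA = [14, 7, 8, 6, 3, 12, 4, 0, 2, 11, 13, 5, 1, 10, 9]
rank  pair      lcp
   1  s[14:],s[7:]  1  'a'
   2  s[7:],s[8:]  1  'a'
   3  s[8:],s[6:]  0  ''
   4  s[6:],s[3:]  1  'b'
   5  s[3:],s[12:]  1  'b'
   6  s[12:],s[4:]  2  'bd'
   7  s[4:],s[0:]  2  'bd'
   8  s[0:],s[2:]  0  ''
   9  s[2:],s[11:]  2  'cb'
  10  s[11:],s[13:]  0  ''
  11  s[13:],s[5:]  1  'd'
  12  s[5:],s[1:]  1  'd'
  13  s[1:],s[10:]  3  'dcb'
  14  s[10:],s[9:]  1  'd'

n(n+1)/2 = 15·16/2 = 120
Σ LCP = 0 + 1 + 1 + 0 + 1 + 1 + 2 + 2 + 0 + 2 + 0 + 1 + 1 + 3 + 1 = 16
distinct = 120 − 16 = 104

104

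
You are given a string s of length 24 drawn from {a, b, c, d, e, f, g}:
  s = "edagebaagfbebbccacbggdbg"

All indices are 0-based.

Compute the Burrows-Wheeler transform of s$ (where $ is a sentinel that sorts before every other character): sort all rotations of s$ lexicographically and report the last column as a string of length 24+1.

gbcdaeebfdccabeggb$gbgaab

rank  rotation                   last
    0  $edagebaagfbebbccacbggdbg  g
    1  aagfbebbccacbggdbg$edageb  b
    2  acbggdbg$edagebaagfbebbcc  c
    3  agebaagfbebbccacbggdbg$ed  d
    4  agfbebbccacbggdbg$edageba  a
    5  baagfbebbccacbggdbg$edage  e
    6  bbccacbggdbg$edagebaagfbe  e
    7  bccacbggdbg$edagebaagfbeb  b
    8  bebbccacbggdbg$edagebaagf  f
    9  bg$edagebaagfbebbccacbggd  d
   10  bggdbg$edagebaagfbebbccac  c
   11  cacbggdbg$edagebaagfbebbc  c
   12  cbggdbg$edagebaagfbebbcca  a
   13  ccacbggdbg$edagebaagfbebb  b
   14  dagebaagfbebbccacbggdbg$e  e
   15  dbg$edagebaagfbebbccacbgg  g
   16  ebaagfbebbccacbggdbg$edag  g
   17  ebbccacbggdbg$edagebaagfb  b
   18  edagebaagfbebbccacbggdbg$  $
   19  fbebbccacbggdbg$edagebaag  g
   20  g$edagebaagfbebbccacbggdb  b
   21  gdbg$edagebaagfbebbccacbg  g
   22  gebaagfbebbccacbggdbg$eda  a
   23  gfbebbccacbggdbg$edagebaa  a
   24  ggdbg$edagebaagfbebbccacb  b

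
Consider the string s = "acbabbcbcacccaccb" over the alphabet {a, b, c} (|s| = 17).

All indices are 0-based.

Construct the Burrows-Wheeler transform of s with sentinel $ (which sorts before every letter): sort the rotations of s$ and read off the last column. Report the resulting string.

rank  rotation            last
    0  $acbabbcbcacccaccb  b
    1  abbcbcacccaccb$acb  b
    2  acbabbcbcacccaccb$  $
    3  accb$acbabbcbcaccc  c
    4  acccaccb$acbabbcbc  c
    5  b$acbabbcbcacccacc  c
    6  babbcbcacccaccb$ac  c
    7  bbcbcacccaccb$acba  a
    8  bcacccaccb$acbabbc  c
    9  bcbcacccaccb$acbab  b
   10  caccb$acbabbcbcacc  c
   11  cacccaccb$acbabbcb  b
   12  cb$acbabbcbcacccac  c
   13  cbabbcbcacccaccb$a  a
   14  cbcacccaccb$acbabb  b
   15  ccaccb$acbabbcbcac  c
   16  ccb$acbabbcbcaccca  a
   17  cccaccb$acbabbcbca  a

bb$ccccacbcbcabcaa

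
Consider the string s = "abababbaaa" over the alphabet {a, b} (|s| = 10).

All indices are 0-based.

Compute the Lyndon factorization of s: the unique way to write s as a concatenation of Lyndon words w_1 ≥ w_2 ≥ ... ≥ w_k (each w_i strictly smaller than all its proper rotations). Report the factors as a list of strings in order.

emit factor 1: 'abababb' (i=0, period=7)
emit factor 2: 'a' (i=7, period=1)
emit factor 3: 'a' (i=8, period=1)
emit factor 4: 'a' (i=9, period=1)

["abababb", "a", "a", "a"]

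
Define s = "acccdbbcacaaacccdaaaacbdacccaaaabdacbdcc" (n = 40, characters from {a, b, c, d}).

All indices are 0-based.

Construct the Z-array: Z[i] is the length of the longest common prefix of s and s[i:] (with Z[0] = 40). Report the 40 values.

Z[0]=40
i=1: i≥r, start 0; Z[1]=0
i=2: i≥r, start 0; Z[2]=0
i=3: i≥r, start 0; Z[3]=0
i=4: i≥r, start 0; Z[4]=0
i=5: i≥r, start 0; Z[5]=0
i=6: i≥r, start 0; Z[6]=0
i=7: i≥r, start 0; Z[7]=0
i=8: i≥r, start 0; Z[8]=2 scan→box=[8,10)
i=9: min(r-i=1, Z[1]=0)=0; Z[9]=0
i=10: i≥r, start 0; Z[10]=1 scan→box=[10,11)
i=11: i≥r, start 0; Z[11]=1 scan→box=[11,12)
i=12: i≥r, start 0; Z[12]=5 scan→box=[12,17)
i=13: min(r-i=4, Z[1]=0)=0; Z[13]=0
i=14: min(r-i=3, Z[2]=0)=0; Z[14]=0
i=15: min(r-i=2, Z[3]=0)=0; Z[15]=0
i=16: min(r-i=1, Z[4]=0)=0; Z[16]=0
i=17: i≥r, start 0; Z[17]=1 scan→box=[17,18)
i=18: i≥r, start 0; Z[18]=1 scan→box=[18,19)
i=19: i≥r, start 0; Z[19]=1 scan→box=[19,20)
i=20: i≥r, start 0; Z[20]=2 scan→box=[20,22)
i=21: min(r-i=1, Z[1]=0)=0; Z[21]=0
i=22: i≥r, start 0; Z[22]=0
i=23: i≥r, start 0; Z[23]=0
i=24: i≥r, start 0; Z[24]=4 scan→box=[24,28)
i=25: min(r-i=3, Z[1]=0)=0; Z[25]=0
i=26: min(r-i=2, Z[2]=0)=0; Z[26]=0
i=27: min(r-i=1, Z[3]=0)=0; Z[27]=0
i=28: i≥r, start 0; Z[28]=1 scan→box=[28,29)
i=29: i≥r, start 0; Z[29]=1 scan→box=[29,30)
i=30: i≥r, start 0; Z[30]=1 scan→box=[30,31)
i=31: i≥r, start 0; Z[31]=1 scan→box=[31,32)
i=32: i≥r, start 0; Z[32]=0
i=33: i≥r, start 0; Z[33]=0
i=34: i≥r, start 0; Z[34]=2 scan→box=[34,36)
i=35: min(r-i=1, Z[1]=0)=0; Z[35]=0
i=36: i≥r, start 0; Z[36]=0
i=37: i≥r, start 0; Z[37]=0
i=38: i≥r, start 0; Z[38]=0
i=39: i≥r, start 0; Z[39]=0

[40, 0, 0, 0, 0, 0, 0, 0, 2, 0, 1, 1, 5, 0, 0, 0, 0, 1, 1, 1, 2, 0, 0, 0, 4, 0, 0, 0, 1, 1, 1, 1, 0, 0, 2, 0, 0, 0, 0, 0]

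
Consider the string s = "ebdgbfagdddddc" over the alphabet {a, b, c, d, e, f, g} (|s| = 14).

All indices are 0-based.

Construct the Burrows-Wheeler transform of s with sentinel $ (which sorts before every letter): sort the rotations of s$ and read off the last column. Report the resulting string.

rank  rotation         last
    0  $ebdgbfagdddddc  c
    1  agdddddc$ebdgbf  f
    2  bdgbfagdddddc$e  e
    3  bfagdddddc$ebdg  g
    4  c$ebdgbfagddddd  d
    5  dc$ebdgbfagdddd  d
    6  ddc$ebdgbfagddd  d
    7  dddc$ebdgbfagdd  d
    8  ddddc$ebdgbfagd  d
    9  dddddc$ebdgbfag  g
   10  dgbfagdddddc$eb  b
   11  ebdgbfagdddddc$  $
   12  fagdddddc$ebdgb  b
   13  gbfagdddddc$ebd  d
   14  gdddddc$ebdgbfa  a

cfegdddddgb$bda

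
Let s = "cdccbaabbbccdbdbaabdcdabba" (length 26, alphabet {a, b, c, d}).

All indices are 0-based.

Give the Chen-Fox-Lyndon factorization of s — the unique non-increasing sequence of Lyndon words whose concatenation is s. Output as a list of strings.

["cd", "c", "c", "b", "aabbbccdbdbaabdcdabb", "a"]

emit factor 1: 'cd' (i=0, period=2)
emit factor 2: 'c' (i=2, period=1)
emit factor 3: 'c' (i=3, period=1)
emit factor 4: 'b' (i=4, period=1)
emit factor 5: 'aabbbccdbdbaabdcdabb' (i=5, period=20)
emit factor 6: 'a' (i=25, period=1)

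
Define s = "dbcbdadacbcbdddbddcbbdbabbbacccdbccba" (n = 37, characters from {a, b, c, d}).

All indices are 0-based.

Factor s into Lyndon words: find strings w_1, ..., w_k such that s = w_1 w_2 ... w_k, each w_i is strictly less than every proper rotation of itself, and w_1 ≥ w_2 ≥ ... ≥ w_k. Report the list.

emit factor 1: 'd' (i=0, period=1)
emit factor 2: 'bcbd' (i=1, period=4)
emit factor 3: 'ad' (i=5, period=2)
emit factor 4: 'acbcbdddbddcbbdb' (i=7, period=16)
emit factor 5: 'abbbacccdbccb' (i=23, period=13)
emit factor 6: 'a' (i=36, period=1)

["d", "bcbd", "ad", "acbcbdddbddcbbdb", "abbbacccdbccb", "a"]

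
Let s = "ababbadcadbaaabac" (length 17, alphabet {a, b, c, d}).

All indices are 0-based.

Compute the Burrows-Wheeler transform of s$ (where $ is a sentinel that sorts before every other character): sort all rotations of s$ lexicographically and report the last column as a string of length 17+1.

rank  rotation            last
    0  $ababbadcadbaaabac  c
    1  aaabac$ababbadcadb  b
    2  aabac$ababbadcadba  a
    3  ababbadcadbaaabac$  $
    4  abac$ababbadcadbaa  a
    5  abbadcadbaaabac$ab  b
    6  ac$ababbadcadbaaab  b
    7  adbaaabac$ababbadc  c
    8  adcadbaaabac$ababb  b
    9  baaabac$ababbadcad  d
   10  babbadcadbaaabac$a  a
   11  bac$ababbadcadbaaa  a
   12  badcadbaaabac$abab  b
   13  bbadcadbaaabac$aba  a
   14  c$ababbadcadbaaaba  a
   15  cadbaaabac$ababbad  d
   16  dbaaabac$ababbadca  a
   17  dcadbaaabac$ababba  a

cba$abbcbdaabaadaa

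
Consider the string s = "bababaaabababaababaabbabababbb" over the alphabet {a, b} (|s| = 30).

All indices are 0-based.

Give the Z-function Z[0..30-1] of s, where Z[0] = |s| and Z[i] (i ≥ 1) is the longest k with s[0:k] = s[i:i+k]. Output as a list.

Z[0]=30
i=1: outside box; Z[1]=0
i=2: outside box; Z[2]=4 grow→box=[2,6)
i=3: min(r-i=3, Z[1]=0)=0; Z[3]=0
i=4: min(r-i=2, Z[2]=4)=2; Z[4]=2
i=5: min(r-i=1, Z[3]=0)=0; Z[5]=0
i=6: outside box; Z[6]=0
i=7: outside box; Z[7]=0
i=8: outside box; Z[8]=7 grow→box=[8,15)
i=9: min(r-i=6, Z[1]=0)=0; Z[9]=0
i=10: min(r-i=5, Z[2]=4)=4; Z[10]=4
i=11: min(r-i=4, Z[3]=0)=0; Z[11]=0
i=12: min(r-i=3, Z[4]=2)=2; Z[12]=2
i=13: min(r-i=2, Z[5]=0)=0; Z[13]=0
i=14: min(r-i=1, Z[6]=0)=0; Z[14]=0
i=15: outside box; Z[15]=4 grow→box=[15,19)
i=16: min(r-i=3, Z[1]=0)=0; Z[16]=0
i=17: min(r-i=2, Z[2]=4)=2; Z[17]=2
i=18: min(r-i=1, Z[3]=0)=0; Z[18]=0
i=19: outside box; Z[19]=0
i=20: outside box; Z[20]=1 grow→box=[20,21)
i=21: outside box; Z[21]=6 grow→box=[21,27)
i=22: min(r-i=5, Z[1]=0)=0; Z[22]=0
i=23: min(r-i=4, Z[2]=4)=4; Z[23]=5 grow→box=[23,28)
i=24: min(r-i=4, Z[1]=0)=0; Z[24]=0
i=25: min(r-i=3, Z[2]=4)=3; Z[25]=3
i=26: min(r-i=2, Z[3]=0)=0; Z[26]=0
i=27: min(r-i=1, Z[4]=2)=1; Z[27]=1
i=28: outside box; Z[28]=1 grow→box=[28,29)
i=29: outside box; Z[29]=1 grow→box=[29,30)

[30, 0, 4, 0, 2, 0, 0, 0, 7, 0, 4, 0, 2, 0, 0, 4, 0, 2, 0, 0, 1, 6, 0, 5, 0, 3, 0, 1, 1, 1]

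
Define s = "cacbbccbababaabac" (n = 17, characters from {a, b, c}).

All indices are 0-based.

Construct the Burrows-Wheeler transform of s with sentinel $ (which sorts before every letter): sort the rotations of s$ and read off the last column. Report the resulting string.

rank  rotation            last
    0  $cacbbccbababaabac  c
    1  aabac$cacbbccbabab  b
    2  abaabac$cacbbccbab  b
    3  ababaabac$cacbbccb  b
    4  abac$cacbbccbababa  a
    5  ac$cacbbccbababaab  b
    6  acbbccbababaabac$c  c
    7  baabac$cacbbccbaba  a
    8  babaabac$cacbbccba  a
    9  bababaabac$cacbbcc  c
   10  bac$cacbbccbababaa  a
   11  bbccbababaabac$cac  c
   12  bccbababaabac$cacb  b
   13  c$cacbbccbababaaba  a
   14  cacbbccbababaabac$  $
   15  cbababaabac$cacbbc  c
   16  cbbccbababaabac$ca  a
   17  ccbababaabac$cacbb  b

cbbbabcaacacba$cab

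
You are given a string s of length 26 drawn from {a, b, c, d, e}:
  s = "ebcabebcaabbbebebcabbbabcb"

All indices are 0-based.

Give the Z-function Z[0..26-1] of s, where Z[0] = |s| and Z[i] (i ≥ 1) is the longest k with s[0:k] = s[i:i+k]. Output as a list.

[26, 0, 0, 0, 0, 4, 0, 0, 0, 0, 0, 0, 0, 2, 0, 5, 0, 0, 0, 0, 0, 0, 0, 0, 0, 0]

Z[0]=26
i=1: i≥r, start 0; Z[1]=0
i=2: i≥r, start 0; Z[2]=0
i=3: i≥r, start 0; Z[3]=0
i=4: i≥r, start 0; Z[4]=0
i=5: i≥r, start 0; Z[5]=4 grow→box=[5,9)
i=6: min(r-i=3, Z[1]=0)=0; Z[6]=0
i=7: min(r-i=2, Z[2]=0)=0; Z[7]=0
i=8: min(r-i=1, Z[3]=0)=0; Z[8]=0
i=9: i≥r, start 0; Z[9]=0
i=10: i≥r, start 0; Z[10]=0
i=11: i≥r, start 0; Z[11]=0
i=12: i≥r, start 0; Z[12]=0
i=13: i≥r, start 0; Z[13]=2 grow→box=[13,15)
i=14: min(r-i=1, Z[1]=0)=0; Z[14]=0
i=15: i≥r, start 0; Z[15]=5 grow→box=[15,20)
i=16: min(r-i=4, Z[1]=0)=0; Z[16]=0
i=17: min(r-i=3, Z[2]=0)=0; Z[17]=0
i=18: min(r-i=2, Z[3]=0)=0; Z[18]=0
i=19: min(r-i=1, Z[4]=0)=0; Z[19]=0
i=20: i≥r, start 0; Z[20]=0
i=21: i≥r, start 0; Z[21]=0
i=22: i≥r, start 0; Z[22]=0
i=23: i≥r, start 0; Z[23]=0
i=24: i≥r, start 0; Z[24]=0
i=25: i≥r, start 0; Z[25]=0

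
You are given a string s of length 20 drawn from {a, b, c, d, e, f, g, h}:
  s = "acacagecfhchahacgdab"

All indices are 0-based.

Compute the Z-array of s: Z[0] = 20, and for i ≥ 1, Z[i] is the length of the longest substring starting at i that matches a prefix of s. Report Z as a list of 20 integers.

[20, 0, 3, 0, 1, 0, 0, 0, 0, 0, 0, 0, 1, 0, 2, 0, 0, 0, 1, 0]

Z[0]=20
i=1: outside box; Z[1]=0
i=2: outside box; Z[2]=3 scan→box=[2,5)
i=3: min(r-i=2, Z[1]=0)=0; Z[3]=0
i=4: min(r-i=1, Z[2]=3)=1; Z[4]=1
i=5: outside box; Z[5]=0
i=6: outside box; Z[6]=0
i=7: outside box; Z[7]=0
i=8: outside box; Z[8]=0
i=9: outside box; Z[9]=0
i=10: outside box; Z[10]=0
i=11: outside box; Z[11]=0
i=12: outside box; Z[12]=1 scan→box=[12,13)
i=13: outside box; Z[13]=0
i=14: outside box; Z[14]=2 scan→box=[14,16)
i=15: min(r-i=1, Z[1]=0)=0; Z[15]=0
i=16: outside box; Z[16]=0
i=17: outside box; Z[17]=0
i=18: outside box; Z[18]=1 scan→box=[18,19)
i=19: outside box; Z[19]=0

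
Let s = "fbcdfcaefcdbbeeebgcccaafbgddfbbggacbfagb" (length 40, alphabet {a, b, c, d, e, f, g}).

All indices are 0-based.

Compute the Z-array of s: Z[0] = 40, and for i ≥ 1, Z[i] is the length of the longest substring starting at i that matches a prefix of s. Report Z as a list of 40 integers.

Z[0]=40
i=1: outside box; Z[1]=0
i=2: outside box; Z[2]=0
i=3: outside box; Z[3]=0
i=4: outside box; Z[4]=1 scan→box=[4,5)
i=5: outside box; Z[5]=0
i=6: outside box; Z[6]=0
i=7: outside box; Z[7]=0
i=8: outside box; Z[8]=1 scan→box=[8,9)
i=9: outside box; Z[9]=0
i=10: outside box; Z[10]=0
i=11: outside box; Z[11]=0
i=12: outside box; Z[12]=0
i=13: outside box; Z[13]=0
i=14: outside box; Z[14]=0
i=15: outside box; Z[15]=0
i=16: outside box; Z[16]=0
i=17: outside box; Z[17]=0
i=18: outside box; Z[18]=0
i=19: outside box; Z[19]=0
i=20: outside box; Z[20]=0
i=21: outside box; Z[21]=0
i=22: outside box; Z[22]=0
i=23: outside box; Z[23]=2 scan→box=[23,25)
i=24: min(r-i=1, Z[1]=0)=0; Z[24]=0
i=25: outside box; Z[25]=0
i=26: outside box; Z[26]=0
i=27: outside box; Z[27]=0
i=28: outside box; Z[28]=2 scan→box=[28,30)
i=29: min(r-i=1, Z[1]=0)=0; Z[29]=0
i=30: outside box; Z[30]=0
i=31: outside box; Z[31]=0
i=32: outside box; Z[32]=0
i=33: outside box; Z[33]=0
i=34: outside box; Z[34]=0
i=35: outside box; Z[35]=0
i=36: outside box; Z[36]=1 scan→box=[36,37)
i=37: outside box; Z[37]=0
i=38: outside box; Z[38]=0
i=39: outside box; Z[39]=0

[40, 0, 0, 0, 1, 0, 0, 0, 1, 0, 0, 0, 0, 0, 0, 0, 0, 0, 0, 0, 0, 0, 0, 2, 0, 0, 0, 0, 2, 0, 0, 0, 0, 0, 0, 0, 1, 0, 0, 0]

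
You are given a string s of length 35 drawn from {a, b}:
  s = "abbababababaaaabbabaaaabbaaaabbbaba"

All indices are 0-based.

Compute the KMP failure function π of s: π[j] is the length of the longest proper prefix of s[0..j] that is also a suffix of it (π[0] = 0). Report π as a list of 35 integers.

[0, 0, 0, 1, 2, 1, 2, 1, 2, 1, 2, 1, 1, 1, 1, 2, 3, 4, 5, 6, 1, 1, 1, 2, 3, 4, 1, 1, 1, 2, 3, 0, 1, 2, 1]

π[0] = 0
j=1 s[j]='b': π[1]=0 (border '')
j=2 s[j]='b': π[2]=0 (border '')
j=3 s[j]='a': π[3]=1 (border 'a')
j=4 s[j]='b': π[4]=2 (border 'ab')
j=5 s[j]='a': k: 2→0; π[5]=1 (border 'a')
j=6 s[j]='b': π[6]=2 (border 'ab')
j=7 s[j]='a': k: 2→0; π[7]=1 (border 'a')
j=8 s[j]='b': π[8]=2 (border 'ab')
j=9 s[j]='a': k: 2→0; π[9]=1 (border 'a')
j=10 s[j]='b': π[10]=2 (border 'ab')
j=11 s[j]='a': k: 2→0; π[11]=1 (border 'a')
j=12 s[j]='a': k: 1→0; π[12]=1 (border 'a')
j=13 s[j]='a': k: 1→0; π[13]=1 (border 'a')
j=14 s[j]='a': k: 1→0; π[14]=1 (border 'a')
j=15 s[j]='b': π[15]=2 (border 'ab')
j=16 s[j]='b': π[16]=3 (border 'abb')
j=17 s[j]='a': π[17]=4 (border 'abba')
j=18 s[j]='b': π[18]=5 (border 'abbab')
j=19 s[j]='a': π[19]=6 (border 'abbaba')
j=20 s[j]='a': k: 6→1→0; π[20]=1 (border 'a')
j=21 s[j]='a': k: 1→0; π[21]=1 (border 'a')
j=22 s[j]='a': k: 1→0; π[22]=1 (border 'a')
j=23 s[j]='b': π[23]=2 (border 'ab')
j=24 s[j]='b': π[24]=3 (border 'abb')
j=25 s[j]='a': π[25]=4 (border 'abba')
j=26 s[j]='a': k: 4→1→0; π[26]=1 (border 'a')
j=27 s[j]='a': k: 1→0; π[27]=1 (border 'a')
j=28 s[j]='a': k: 1→0; π[28]=1 (border 'a')
j=29 s[j]='b': π[29]=2 (border 'ab')
j=30 s[j]='b': π[30]=3 (border 'abb')
j=31 s[j]='b': k: 3→0; π[31]=0 (border '')
j=32 s[j]='a': π[32]=1 (border 'a')
j=33 s[j]='b': π[33]=2 (border 'ab')
j=34 s[j]='a': k: 2→0; π[34]=1 (border 'a')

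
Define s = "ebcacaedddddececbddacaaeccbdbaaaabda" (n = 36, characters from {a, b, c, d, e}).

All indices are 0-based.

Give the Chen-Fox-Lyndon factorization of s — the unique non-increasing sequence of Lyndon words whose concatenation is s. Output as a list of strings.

emit factor 1: 'e' (i=0, period=1)
emit factor 2: 'bc' (i=1, period=2)
emit factor 3: 'acaedddddececbdd' (i=3, period=16)
emit factor 4: 'ac' (i=19, period=2)
emit factor 5: 'aaeccbdb' (i=21, period=8)
emit factor 6: 'aaaabd' (i=29, period=6)
emit factor 7: 'a' (i=35, period=1)

["e", "bc", "acaedddddececbdd", "ac", "aaeccbdb", "aaaabd", "a"]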